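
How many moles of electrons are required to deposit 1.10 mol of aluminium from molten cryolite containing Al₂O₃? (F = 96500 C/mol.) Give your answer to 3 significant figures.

3.30 mol

Al³⁺ + 3e⁻ → Al, so n(e⁻) = 3 × 1.10 = 3.300 mol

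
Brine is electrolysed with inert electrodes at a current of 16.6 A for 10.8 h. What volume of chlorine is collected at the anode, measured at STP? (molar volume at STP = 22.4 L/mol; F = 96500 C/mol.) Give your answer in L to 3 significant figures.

74.9 L

Q = 16.6 A × 38880 s = 6.454×10^5 C
n(e⁻) = Q/F = 6.454×10^5/96500 = 6.688 mol
2Cl⁻ → Cl₂ + 2e⁻, so n(Cl₂) = 6.688 / 2 = 3.344 mol
V = 3.344 × 22.4 = 74.91 L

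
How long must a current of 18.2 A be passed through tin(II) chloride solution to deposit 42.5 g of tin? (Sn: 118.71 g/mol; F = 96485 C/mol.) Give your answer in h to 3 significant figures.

1.05 h

n(Sn) = 42.5 / 118.71 = 0.3580 mol
Sn²⁺ + 2e⁻ → Sn, so n(e⁻) = 2 × 0.3580 = 0.7160 mol
Q = 0.7160 × 96485 = 69080 C
t = Q / I = 69080 / 18.2 = 3796 s = 1.05 h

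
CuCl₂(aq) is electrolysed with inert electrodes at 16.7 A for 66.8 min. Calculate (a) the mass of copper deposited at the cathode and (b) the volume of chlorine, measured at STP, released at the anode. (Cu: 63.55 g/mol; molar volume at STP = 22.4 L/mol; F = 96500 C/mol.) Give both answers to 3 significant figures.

22.0 g Cu; 7.77 L Cl₂

Q = 16.7 × 4008 = 66930 C; n(e⁻) = 66930 / 96500 = 0.6936 mol
Cathode: Cu²⁺ + 2e⁻ → Cu → n(Cu) = 0.6936/2 = 0.3468 mol → 22.0 g
Anode: 2Cl⁻ → Cl₂ + 2e⁻ → n(Cl₂) = 0.6936/2 = 0.3468 mol → 7.77 L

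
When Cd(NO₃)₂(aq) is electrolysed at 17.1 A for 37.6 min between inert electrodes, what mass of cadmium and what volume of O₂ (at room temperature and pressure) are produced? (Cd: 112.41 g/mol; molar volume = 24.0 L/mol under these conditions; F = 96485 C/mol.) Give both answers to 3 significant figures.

22.5 g Cd; 2.40 L O₂

Q = 17.1 × 2256 = 38580 C; n(e⁻) = 38580 / 96485 = 0.3999 mol
Cathode: Cd²⁺ + 2e⁻ → Cd → n(Cd) = 0.3999/2 = 0.2000 mol → 22.5 g
Anode: 2H₂O → O₂ + 4H⁺ + 4e⁻ → n(O₂) = 0.3999/4 = 0.09998 mol → 2.40 L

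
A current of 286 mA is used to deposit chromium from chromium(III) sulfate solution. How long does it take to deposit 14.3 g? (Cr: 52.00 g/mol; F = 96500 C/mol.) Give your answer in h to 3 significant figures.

77.3 h

n(Cr) = 14.3 / 52.00 = 0.2750 mol
Cr³⁺ + 3e⁻ → Cr, so n(e⁻) = 3 × 0.2750 = 0.8250 mol
Q = 0.8250 × 96500 = 79610 C
t = Q / I = 79610 / 0.286 = 2.784×10^5 s = 77.3 h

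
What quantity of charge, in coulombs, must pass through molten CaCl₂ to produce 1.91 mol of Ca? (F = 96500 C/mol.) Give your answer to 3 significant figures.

3.69×10^5 C

Ca²⁺ + 2e⁻ → Ca, so n(e⁻) = 2 × 1.91 = 3.820 mol
Q = 3.820 × 96500 = 3.686×10^5 C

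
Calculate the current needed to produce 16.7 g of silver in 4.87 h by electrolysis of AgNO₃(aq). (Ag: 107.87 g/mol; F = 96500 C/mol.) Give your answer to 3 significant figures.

0.852 A

n(Ag) = 16.7 / 107.87 = 0.1548 mol
Ag⁺ + e⁻ → Ag, so n(e⁻) = 0.1548 mol
Q = 0.1548 × 96500 = 14940 C
I = Q / t = 14940 / 17532 s = 0.852 A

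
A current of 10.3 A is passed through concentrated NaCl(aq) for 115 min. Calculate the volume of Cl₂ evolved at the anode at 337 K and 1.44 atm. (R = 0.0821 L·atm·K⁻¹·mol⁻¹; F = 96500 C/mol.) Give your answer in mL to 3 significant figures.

Q = It = 10.3 × 6900 = 71070 C
Moles of electrons = 71070 / 96500 = 0.7365 mol
2Cl⁻ → Cl₂ + 2e⁻, so n(Cl₂) = 0.7365 / 2 = 0.3683 mol
V = nRT/P = 0.3683 × 0.0821 × 337 / 1.44 = 7.076 L
= 7080 mL

7080 mL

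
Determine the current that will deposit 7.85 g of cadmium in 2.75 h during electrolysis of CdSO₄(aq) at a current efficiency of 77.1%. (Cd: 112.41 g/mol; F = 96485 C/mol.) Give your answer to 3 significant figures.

n(Cd) = 7.85 / 112.41 = 0.06983 mol
Cd²⁺ + 2e⁻ → Cd, so n(e⁻) = 2 × 0.06983 = 0.1397 mol
Q = 0.1397 × 96485 / 0.771 = 17480 C
I = Q / t = 17480 / 9900 s = 1.77 A

1.77 A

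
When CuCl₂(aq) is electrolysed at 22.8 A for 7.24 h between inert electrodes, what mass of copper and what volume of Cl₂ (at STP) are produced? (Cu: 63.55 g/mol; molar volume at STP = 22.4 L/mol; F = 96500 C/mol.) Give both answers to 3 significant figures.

Q = 22.8 × 26064 = 5.943×10^5 C; n(e⁻) = 5.943×10^5 / 96500 = 6.159 mol
Cathode: Cu²⁺ + 2e⁻ → Cu → n(Cu) = 6.159/2 = 3.080 mol → 196 g
Anode: 2Cl⁻ → Cl₂ + 2e⁻ → n(Cl₂) = 6.159/2 = 3.080 mol → 69.0 L

196 g Cu; 69.0 L Cl₂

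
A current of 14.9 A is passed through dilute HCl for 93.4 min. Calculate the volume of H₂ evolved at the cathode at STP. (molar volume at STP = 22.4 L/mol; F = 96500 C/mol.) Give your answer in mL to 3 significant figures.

Charge passed = 14.9 × 5604 = 83500 C
n(e⁻) = Q/F = 83500/96500 = 0.8653 mol
2H⁺ + 2e⁻ → H₂, so n(H₂) = 0.8653 / 2 = 0.4327 mol
V = 0.4327 × 22.4 = 9.692 L
= 9690 mL

9690 mL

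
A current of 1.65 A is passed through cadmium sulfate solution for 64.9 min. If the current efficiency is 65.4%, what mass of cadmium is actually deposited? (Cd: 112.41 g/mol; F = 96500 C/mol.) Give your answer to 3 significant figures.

Q = 1.65 × 3894 = 6425 C
n(e⁻) = 6425 / 96500 = 0.06658 mol
Cd²⁺ + 2e⁻ → Cd, so theoretical m(Cd) = 0.03329 × 112.41 = 3.742 g
Actual mass = 65.4% × 3.742 = 2.45 g

2.45 g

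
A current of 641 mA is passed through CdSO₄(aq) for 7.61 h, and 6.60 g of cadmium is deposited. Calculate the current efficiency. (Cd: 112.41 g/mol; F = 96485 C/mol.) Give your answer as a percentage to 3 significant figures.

Q = 0.641 × 27396 = 17560 C
n(e⁻) = 17560 / 96485 = 0.1820 mol
Cd²⁺ + 2e⁻ → Cd, so theoretical n(Cd) = 0.09100 mol → 10.23 g
Efficiency = 6.60 / 10.23 = 0.6452 = 64.5%

64.5%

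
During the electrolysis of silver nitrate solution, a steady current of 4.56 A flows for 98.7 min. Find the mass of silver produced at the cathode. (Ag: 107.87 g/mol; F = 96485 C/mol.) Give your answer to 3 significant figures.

30.2 g

Q = It = 4.56 × 5922 = 27000 C
Moles of electrons = 27000 / 96485 = 0.2798 mol
Ag⁺ + e⁻ → Ag, so n(Ag) = 0.2798 mol
m = 0.2798 × 107.87 = 30.2 g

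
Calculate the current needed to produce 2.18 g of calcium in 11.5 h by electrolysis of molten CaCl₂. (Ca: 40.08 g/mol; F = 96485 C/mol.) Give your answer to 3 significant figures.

0.254 A

n(Ca) = 2.18 / 40.08 = 0.05439 mol
Ca²⁺ + 2e⁻ → Ca, so n(e⁻) = 2 × 0.05439 = 0.1088 mol
Q = 0.1088 × 96485 = 10500 C
I = Q / t = 10500 / 41400 s = 0.254 A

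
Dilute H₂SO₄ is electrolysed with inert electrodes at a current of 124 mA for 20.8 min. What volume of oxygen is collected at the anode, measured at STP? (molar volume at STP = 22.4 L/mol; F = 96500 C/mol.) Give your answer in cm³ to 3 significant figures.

Charge passed = 0.124 × 1248 = 154.8 C
n(e⁻) = 154.8 / 96500 = 0.001604 mol
2H₂O → O₂ + 4H⁺ + 4e⁻, so n(O₂) = 0.001604 / 4 = 4.010×10^-4 mol
V = 4.010×10^-4 × 22.4 = 0.008982 L
= 8.98 cm³

8.98 cm³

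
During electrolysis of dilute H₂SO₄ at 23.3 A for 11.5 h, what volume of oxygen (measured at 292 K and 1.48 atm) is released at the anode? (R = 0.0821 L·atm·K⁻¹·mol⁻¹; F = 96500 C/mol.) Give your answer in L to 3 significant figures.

40.5 L

Q = 23.3 A × 41400 s = 9.646×10^5 C
n(e⁻) = Q/F = 9.646×10^5/96500 = 9.996 mol
2H₂O → O₂ + 4H⁺ + 4e⁻, so n(O₂) = 9.996 / 4 = 2.499 mol
V = nRT/P = 2.499 × 0.0821 × 292 / 1.48 = 40.48 L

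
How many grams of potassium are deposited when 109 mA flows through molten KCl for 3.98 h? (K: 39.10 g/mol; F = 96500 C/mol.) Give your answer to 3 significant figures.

0.633 g

Charge passed = 0.109 × 14328 = 1562 C
Moles of electrons = 1562 / 96500 = 0.01619 mol
K⁺ + e⁻ → K, so n(K) = 0.01619 mol
m = 0.01619 × 39.10 = 0.633 g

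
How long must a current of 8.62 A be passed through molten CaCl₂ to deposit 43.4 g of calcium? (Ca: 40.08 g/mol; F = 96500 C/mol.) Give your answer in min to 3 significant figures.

n(Ca) = 43.4 / 40.08 = 1.083 mol
Ca²⁺ + 2e⁻ → Ca, so n(e⁻) = 2 × 1.083 = 2.166 mol
Q = 2.166 × 96500 = 2.090×10^5 C
t = Q / I = 2.090×10^5 / 8.62 = 24250 s = 404 min

404 min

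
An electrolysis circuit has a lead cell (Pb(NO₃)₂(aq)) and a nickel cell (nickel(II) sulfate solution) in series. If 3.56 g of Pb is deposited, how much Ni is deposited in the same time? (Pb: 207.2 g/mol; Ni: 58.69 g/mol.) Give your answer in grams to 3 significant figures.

n(Pb) = 3.56 / 207.2 = 0.01718 mol
Pb²⁺ + 2e⁻ → Pb, so n(e⁻) = 2 × 0.01718 = 0.03436 mol
Same current for the same time ⇒ same n(e⁻) = 0.03436 mol in both cells.
Ni²⁺ + 2e⁻ → Ni, so n(Ni) = 0.03436 / 2 = 0.01718 mol
m(Ni) = 0.01718 × 58.69 = 1.01 g

1.01 g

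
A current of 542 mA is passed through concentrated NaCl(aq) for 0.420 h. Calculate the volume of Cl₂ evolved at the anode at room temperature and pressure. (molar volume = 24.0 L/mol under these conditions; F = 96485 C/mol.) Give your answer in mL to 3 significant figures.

102 mL

Charge passed = 0.542 × 1512 = 819.5 C
Moles of electrons = 819.5 / 96485 = 0.008494 mol
2Cl⁻ → Cl₂ + 2e⁻, so n(Cl₂) = 0.008494 / 2 = 0.004247 mol
V = 0.004247 × 24.0 = 0.1019 L
= 102 mL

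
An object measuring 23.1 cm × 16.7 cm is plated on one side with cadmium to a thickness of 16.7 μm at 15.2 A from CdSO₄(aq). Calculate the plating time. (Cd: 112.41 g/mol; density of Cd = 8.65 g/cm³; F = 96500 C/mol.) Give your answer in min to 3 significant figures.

10.5 min

Plated area = 23.1 × 16.7 = 385.8 cm²
Volume = 385.8 × 16.7×10⁻⁴ cm = 0.6443 cm³
m(Cd) = 0.6443 × 8.65 = 5.573 g
n(Cd) = 5.573 / 112.41 = 0.04958 mol; n(e⁻) = 2 × 0.04958 = 0.09916 mol
Q = 0.09916 × 96500 = 9569 C
t = 9569 / 15.2 = 629.5 s = 10.5 min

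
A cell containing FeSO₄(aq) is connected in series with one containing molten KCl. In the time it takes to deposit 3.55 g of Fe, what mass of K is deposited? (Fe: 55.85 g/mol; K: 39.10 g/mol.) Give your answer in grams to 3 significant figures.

n(Fe) = 3.55 / 55.85 = 0.06356 mol
Fe²⁺ + 2e⁻ → Fe, so n(e⁻) = 2 × 0.06356 = 0.1271 mol
Since the cells are in series, n(e⁻) in the K cell is also 0.1271 mol.
K⁺ + e⁻ → K, so n(K) = 0.1271 mol
m(K) = 0.1271 × 39.10 = 4.97 g

4.97 g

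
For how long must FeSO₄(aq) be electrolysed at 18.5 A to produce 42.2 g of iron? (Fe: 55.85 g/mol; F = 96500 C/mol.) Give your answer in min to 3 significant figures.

131 min

n(Fe) = 42.2 / 55.85 = 0.7556 mol
Fe²⁺ + 2e⁻ → Fe, so n(e⁻) = 2 × 0.7556 = 1.511 mol
Q = 1.511 × 96500 = 1.458×10^5 C
t = Q / I = 1.458×10^5 / 18.5 = 7881 s = 131 min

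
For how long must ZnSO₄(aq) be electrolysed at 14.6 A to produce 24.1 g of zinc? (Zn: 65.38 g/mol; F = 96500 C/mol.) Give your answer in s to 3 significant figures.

4870 s

n(Zn) = 24.1 / 65.38 = 0.3686 mol
Zn²⁺ + 2e⁻ → Zn, so n(e⁻) = 2 × 0.3686 = 0.7372 mol
Q = 0.7372 × 96500 = 71140 C
t = Q / I = 71140 / 14.6 = 4873 s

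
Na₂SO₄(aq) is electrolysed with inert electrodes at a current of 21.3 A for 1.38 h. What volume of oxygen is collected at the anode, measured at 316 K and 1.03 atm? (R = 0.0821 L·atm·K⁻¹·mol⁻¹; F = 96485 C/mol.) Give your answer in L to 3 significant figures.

6.91 L

Q = It = 21.3 × 4968 = 1.058×10^5 C
n(e⁻) = 1.058×10^5 / 96485 = 1.097 mol
2H₂O → O₂ + 4H⁺ + 4e⁻, so n(O₂) = 1.097 / 4 = 0.2743 mol
V = nRT/P = 0.2743 × 0.0821 × 316 / 1.03 = 6.909 L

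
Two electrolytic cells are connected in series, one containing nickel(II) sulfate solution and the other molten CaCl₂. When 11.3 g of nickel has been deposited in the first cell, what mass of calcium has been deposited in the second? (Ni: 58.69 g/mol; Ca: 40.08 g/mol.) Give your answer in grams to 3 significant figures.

n(Ni) = 11.3 / 58.69 = 0.1925 mol
Ni²⁺ + 2e⁻ → Ni, so n(e⁻) = 2 × 0.1925 = 0.3850 mol
The cells are in series, so the same charge (and hence the same n(e⁻) = 0.3850 mol) passes through both.
Ca²⁺ + 2e⁻ → Ca, so n(Ca) = 0.3850 / 2 = 0.1925 mol
m(Ca) = 0.1925 × 40.08 = 7.72 g

7.72 g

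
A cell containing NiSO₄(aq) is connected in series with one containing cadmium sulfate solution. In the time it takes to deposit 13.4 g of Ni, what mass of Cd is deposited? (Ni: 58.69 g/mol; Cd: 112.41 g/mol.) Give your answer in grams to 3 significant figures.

25.7 g

n(Ni) = 13.4 / 58.69 = 0.2283 mol
Ni²⁺ + 2e⁻ → Ni, so n(e⁻) = 2 × 0.2283 = 0.4566 mol
The cells are in series, so the same charge (and hence the same n(e⁻) = 0.4566 mol) passes through both.
Cd²⁺ + 2e⁻ → Cd, so n(Cd) = 0.4566 / 2 = 0.2283 mol
m(Cd) = 0.2283 × 112.41 = 25.7 g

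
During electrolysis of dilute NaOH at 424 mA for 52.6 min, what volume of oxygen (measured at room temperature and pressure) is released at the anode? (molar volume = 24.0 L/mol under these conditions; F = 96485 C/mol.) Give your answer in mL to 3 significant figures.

Q = It = 0.424 × 3156 = 1338 C
n(e⁻) = 1338 / 96485 = 0.01387 mol
2H₂O → O₂ + 4H⁺ + 4e⁻, so n(O₂) = 0.01387 / 4 = 0.003468 mol
V = 0.003468 × 24.0 = 0.08323 L
= 83.2 mL

83.2 mL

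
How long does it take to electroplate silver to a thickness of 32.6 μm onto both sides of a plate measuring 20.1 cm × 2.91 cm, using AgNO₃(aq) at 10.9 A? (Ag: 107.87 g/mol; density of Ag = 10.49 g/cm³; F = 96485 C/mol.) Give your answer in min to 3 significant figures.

Plated area = 2 × 20.1 × 2.91 = 117.0 cm²
Volume = 117.0 × 32.6×10⁻⁴ cm = 0.3814 cm³
m(Ag) = 0.3814 × 10.49 = 4.001 g
n(Ag) = 4.001 / 107.87 = 0.03709 mol; n(e⁻) = 0.03709 mol
Q = 0.03709 × 96485 = 3579 C
t = 3579 / 10.9 = 328.3 s = 5.47 min

5.47 min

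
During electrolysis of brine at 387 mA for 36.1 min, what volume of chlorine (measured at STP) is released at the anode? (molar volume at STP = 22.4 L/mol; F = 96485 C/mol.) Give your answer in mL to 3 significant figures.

97.3 mL

Q = 0.387 A × 2166 s = 838.2 C
Moles of electrons = 838.2 / 96485 = 0.008687 mol
2Cl⁻ → Cl₂ + 2e⁻, so n(Cl₂) = 0.008687 / 2 = 0.004344 mol
V = 0.004344 × 22.4 = 0.09731 L
= 97.3 mL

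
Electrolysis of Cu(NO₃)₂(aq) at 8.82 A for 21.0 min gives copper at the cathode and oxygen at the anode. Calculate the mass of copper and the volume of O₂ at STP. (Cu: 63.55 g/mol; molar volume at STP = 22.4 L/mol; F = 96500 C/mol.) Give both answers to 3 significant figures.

Q = 8.82 × 1260 = 11110 C; n(e⁻) = 11110 / 96500 = 0.1151 mol
Cathode: Cu²⁺ + 2e⁻ → Cu → n(Cu) = 0.1151/2 = 0.05755 mol → 3.66 g
Anode: 2H₂O → O₂ + 4H⁺ + 4e⁻ → n(O₂) = 0.1151/4 = 0.02878 mol → 0.645 L

3.66 g Cu; 0.645 L O₂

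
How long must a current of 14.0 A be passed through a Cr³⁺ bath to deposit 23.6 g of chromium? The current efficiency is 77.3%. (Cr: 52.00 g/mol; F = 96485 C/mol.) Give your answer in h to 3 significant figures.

3.37 h

n(Cr) = 23.6 / 52.00 = 0.4538 mol
Cr³⁺ + 3e⁻ → Cr, so n(e⁻) = 3 × 0.4538 = 1.361 mol
Q = 1.361 × 96485 / 0.773 = 1.699×10^5 C
t = Q / I = 1.699×10^5 / 14.0 = 12140 s = 3.37 h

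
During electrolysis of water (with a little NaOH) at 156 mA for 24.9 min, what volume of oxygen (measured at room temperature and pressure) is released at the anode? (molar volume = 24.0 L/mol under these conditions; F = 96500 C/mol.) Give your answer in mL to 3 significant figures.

Charge passed = 0.156 × 1494 = 233.1 C
Moles of electrons = 233.1 / 96500 = 0.002416 mol
2H₂O → O₂ + 4H⁺ + 4e⁻, so n(O₂) = 0.002416 / 4 = 6.040×10^-4 mol
V = 6.040×10^-4 × 24.0 = 0.01450 L
= 14.5 mL

14.5 mL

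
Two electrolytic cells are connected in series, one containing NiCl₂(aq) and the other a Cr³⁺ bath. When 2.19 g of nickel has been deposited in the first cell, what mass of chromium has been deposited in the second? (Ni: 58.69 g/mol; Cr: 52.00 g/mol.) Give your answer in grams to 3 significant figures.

1.29 g

n(Ni) = 2.19 / 58.69 = 0.03731 mol
Ni²⁺ + 2e⁻ → Ni, so n(e⁻) = 2 × 0.03731 = 0.07462 mol
Same current for the same time ⇒ same n(e⁻) = 0.07462 mol in both cells.
Cr³⁺ + 3e⁻ → Cr, so n(Cr) = 0.07462 / 3 = 0.02487 mol
m(Cr) = 0.02487 × 52.00 = 1.29 g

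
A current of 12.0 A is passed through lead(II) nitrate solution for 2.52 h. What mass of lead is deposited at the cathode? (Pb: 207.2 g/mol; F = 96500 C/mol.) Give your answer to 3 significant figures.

117 g

Q = It = 12.0 × 9072 = 1.089×10^5 C
n(e⁻) = 1.089×10^5 / 96500 = 1.128 mol
Pb²⁺ + 2e⁻ → Pb, so n(Pb) = 1.128 / 2 = 0.5640 mol
m = 0.5640 × 207.2 = 117 g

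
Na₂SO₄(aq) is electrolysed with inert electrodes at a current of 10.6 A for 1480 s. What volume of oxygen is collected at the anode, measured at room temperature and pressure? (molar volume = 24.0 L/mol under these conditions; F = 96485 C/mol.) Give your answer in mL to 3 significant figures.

976 mL

Q = It = 10.6 × 1480 = 15690 C
Moles of electrons = 15690 / 96485 = 0.1626 mol
2H₂O → O₂ + 4H⁺ + 4e⁻, so n(O₂) = 0.1626 / 4 = 0.04065 mol
V = 0.04065 × 24.0 = 0.9756 L
= 976 mL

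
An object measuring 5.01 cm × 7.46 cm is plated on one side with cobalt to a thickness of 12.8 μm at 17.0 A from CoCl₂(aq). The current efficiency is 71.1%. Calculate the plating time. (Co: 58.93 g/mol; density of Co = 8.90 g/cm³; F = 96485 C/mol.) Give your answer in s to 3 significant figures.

115 s

Plated area = 5.01 × 7.46 = 37.37 cm²
Volume = 37.37 × 12.8×10⁻⁴ cm = 0.04783 cm³
m(Co) = 0.04783 × 8.90 = 0.4257 g
n(Co) = 0.4257 / 58.93 = 0.007224 mol; n(e⁻) = 2 × 0.007224 = 0.01445 mol
Q = 0.01445 × 96485 / 0.711 = 1961 C
t = 1961 / 17.0 = 115.4 s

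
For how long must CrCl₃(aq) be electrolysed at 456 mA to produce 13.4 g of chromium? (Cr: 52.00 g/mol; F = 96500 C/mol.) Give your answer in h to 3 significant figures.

45.4 h

n(Cr) = 13.4 / 52.00 = 0.2577 mol
Cr³⁺ + 3e⁻ → Cr, so n(e⁻) = 3 × 0.2577 = 0.7731 mol
Q = 0.7731 × 96500 = 74600 C
t = Q / I = 74600 / 0.456 = 1.636×10^5 s = 45.4 h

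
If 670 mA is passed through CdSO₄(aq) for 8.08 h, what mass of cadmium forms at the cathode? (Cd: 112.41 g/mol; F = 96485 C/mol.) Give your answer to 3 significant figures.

Charge passed = 0.670 × 29088 = 19490 C
Moles of electrons = 19490 / 96485 = 0.2020 mol
Cd²⁺ + 2e⁻ → Cd, so n(Cd) = 0.2020 / 2 = 0.1010 mol
m = 0.1010 × 112.41 = 11.4 g

11.4 g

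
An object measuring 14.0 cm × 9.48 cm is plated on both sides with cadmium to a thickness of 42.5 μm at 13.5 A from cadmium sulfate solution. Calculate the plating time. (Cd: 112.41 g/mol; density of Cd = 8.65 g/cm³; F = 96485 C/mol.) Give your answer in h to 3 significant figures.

Plated area = 2 × 14.0 × 9.48 = 265.4 cm²
Volume = 265.4 × 42.5×10⁻⁴ cm = 1.128 cm³
m(Cd) = 1.128 × 8.65 = 9.757 g
n(Cd) = 9.757 / 112.41 = 0.08680 mol; n(e⁻) = 2 × 0.08680 = 0.1736 mol
Q = 0.1736 × 96485 = 16750 C
t = 16750 / 13.5 = 1241 s = 0.345 h

0.345 h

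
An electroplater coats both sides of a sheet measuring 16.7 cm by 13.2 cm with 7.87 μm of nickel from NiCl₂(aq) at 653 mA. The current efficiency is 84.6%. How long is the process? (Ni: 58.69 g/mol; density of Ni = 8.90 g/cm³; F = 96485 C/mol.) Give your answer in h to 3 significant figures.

Plated area = 2 × 16.7 × 13.2 = 440.9 cm²
Volume = 440.9 × 7.87×10⁻⁴ cm = 0.3470 cm³
m(Ni) = 0.3470 × 8.90 = 3.088 g
n(Ni) = 3.088 / 58.69 = 0.05262 mol; n(e⁻) = 2 × 0.05262 = 0.1052 mol
Q = 0.1052 × 96485 / 0.846 = 12000 C
t = 12000 / 0.653 = 18380 s = 5.11 h

5.11 h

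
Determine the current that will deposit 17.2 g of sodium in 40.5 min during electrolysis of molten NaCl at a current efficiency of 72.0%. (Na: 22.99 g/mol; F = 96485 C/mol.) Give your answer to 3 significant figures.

n(Na) = 17.2 / 22.99 = 0.7482 mol
Na⁺ + e⁻ → Na, so n(e⁻) = 0.7482 mol
Q = 0.7482 × 96485 / 0.720 = 1.003×10^5 C
I = Q / t = 1.003×10^5 / 2430 s = 41.3 A

41.3 A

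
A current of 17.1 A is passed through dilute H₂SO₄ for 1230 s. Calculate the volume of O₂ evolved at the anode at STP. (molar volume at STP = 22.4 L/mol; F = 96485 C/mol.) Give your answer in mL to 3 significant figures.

Charge passed = 17.1 × 1230 = 21030 C
Moles of electrons = 21030 / 96485 = 0.2180 mol
2H₂O → O₂ + 4H⁺ + 4e⁻, so n(O₂) = 0.2180 / 4 = 0.05450 mol
V = 0.05450 × 22.4 = 1.221 L
= 1220 mL

1220 mL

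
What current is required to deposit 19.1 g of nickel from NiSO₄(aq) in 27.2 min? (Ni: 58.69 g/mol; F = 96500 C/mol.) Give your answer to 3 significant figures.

38.5 A

n(Ni) = 19.1 / 58.69 = 0.3254 mol
Ni²⁺ + 2e⁻ → Ni, so n(e⁻) = 2 × 0.3254 = 0.6508 mol
Q = 0.6508 × 96500 = 62800 C
I = Q / t = 62800 / 1632 s = 38.5 A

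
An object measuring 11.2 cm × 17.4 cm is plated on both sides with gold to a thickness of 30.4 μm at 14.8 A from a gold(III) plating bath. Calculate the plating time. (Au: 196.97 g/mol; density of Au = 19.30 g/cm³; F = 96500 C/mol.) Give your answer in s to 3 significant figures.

Plated area = 2 × 11.2 × 17.4 = 389.8 cm²
Volume = 389.8 × 30.4×10⁻⁴ cm = 1.185 cm³
m(Au) = 1.185 × 19.30 = 22.87 g
n(Au) = 22.87 / 196.97 = 0.1161 mol; n(e⁻) = 3 × 0.1161 = 0.3483 mol
Q = 0.3483 × 96500 = 33610 C
t = 33610 / 14.8 = 2271 s

2270 s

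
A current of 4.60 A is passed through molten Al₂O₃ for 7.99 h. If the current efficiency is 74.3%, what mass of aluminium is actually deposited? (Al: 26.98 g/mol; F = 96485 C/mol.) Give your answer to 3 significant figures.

Q = 4.60 × 28764 = 1.323×10^5 C
n(e⁻) = 1.323×10^5 / 96485 = 1.371 mol
Al³⁺ + 3e⁻ → Al, so theoretical m(Al) = 0.4570 × 26.98 = 12.33 g
Actual mass = 74.3% × 12.33 = 9.16 g

9.16 g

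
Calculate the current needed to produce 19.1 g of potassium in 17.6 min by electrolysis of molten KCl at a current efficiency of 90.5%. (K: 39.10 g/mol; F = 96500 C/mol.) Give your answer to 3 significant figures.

49.3 A

n(K) = 19.1 / 39.10 = 0.4885 mol
K⁺ + e⁻ → K, so n(e⁻) = 0.4885 mol
Q = 0.4885 × 96500 / 0.905 = 52090 C
I = Q / t = 52090 / 1056 s = 49.3 A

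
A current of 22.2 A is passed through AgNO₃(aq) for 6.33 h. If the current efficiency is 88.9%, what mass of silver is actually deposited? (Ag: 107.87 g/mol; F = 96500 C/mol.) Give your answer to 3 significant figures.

Q = 22.2 × 22788 = 5.059×10^5 C
n(e⁻) = 5.059×10^5 / 96500 = 5.242 mol
Ag⁺ + e⁻ → Ag, so theoretical m(Ag) = 5.242 × 107.87 = 565.5 g
Actual mass = 88.9% × 565.5 = 503 g

503 g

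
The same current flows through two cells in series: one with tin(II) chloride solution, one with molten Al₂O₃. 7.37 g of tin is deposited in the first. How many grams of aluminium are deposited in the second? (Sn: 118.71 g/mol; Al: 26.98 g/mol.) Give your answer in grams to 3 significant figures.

n(Sn) = 7.37 / 118.71 = 0.06208 mol
Sn²⁺ + 2e⁻ → Sn, so n(e⁻) = 2 × 0.06208 = 0.1242 mol
Same current for the same time ⇒ same n(e⁻) = 0.1242 mol in both cells.
Al³⁺ + 3e⁻ → Al, so n(Al) = 0.1242 / 3 = 0.04140 mol
m(Al) = 0.04140 × 26.98 = 1.12 g

1.12 g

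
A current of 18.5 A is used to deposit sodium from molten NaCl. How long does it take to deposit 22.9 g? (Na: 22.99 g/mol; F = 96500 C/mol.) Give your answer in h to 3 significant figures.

1.44 h

n(Na) = 22.9 / 22.99 = 0.9961 mol
Na⁺ + e⁻ → Na, so n(e⁻) = 0.9961 mol
Q = 0.9961 × 96500 = 96120 C
t = Q / I = 96120 / 18.5 = 5196 s = 1.44 h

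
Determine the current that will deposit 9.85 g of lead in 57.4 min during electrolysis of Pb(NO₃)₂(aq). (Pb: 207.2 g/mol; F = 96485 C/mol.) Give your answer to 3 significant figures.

n(Pb) = 9.85 / 207.2 = 0.04754 mol
Pb²⁺ + 2e⁻ → Pb, so n(e⁻) = 2 × 0.04754 = 0.09508 mol
Q = 0.09508 × 96485 = 9174 C
I = Q / t = 9174 / 3444 s = 2.66 A

2.66 A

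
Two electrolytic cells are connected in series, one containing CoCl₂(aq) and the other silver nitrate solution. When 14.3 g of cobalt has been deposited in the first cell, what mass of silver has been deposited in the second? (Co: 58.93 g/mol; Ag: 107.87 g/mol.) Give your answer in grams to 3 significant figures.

52.4 g

n(Co) = 14.3 / 58.93 = 0.2427 mol
Co²⁺ + 2e⁻ → Co, so n(e⁻) = 2 × 0.2427 = 0.4854 mol
Same current for the same time ⇒ same n(e⁻) = 0.4854 mol in both cells.
Ag⁺ + e⁻ → Ag, so n(Ag) = 0.4854 mol
m(Ag) = 0.4854 × 107.87 = 52.4 g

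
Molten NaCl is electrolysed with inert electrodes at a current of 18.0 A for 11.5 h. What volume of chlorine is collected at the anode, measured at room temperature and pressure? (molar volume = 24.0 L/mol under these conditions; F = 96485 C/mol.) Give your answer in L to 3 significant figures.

92.7 L

Q = It = 18.0 × 41400 = 7.452×10^5 C
n(e⁻) = 7.452×10^5 / 96485 = 7.723 mol
2Cl⁻ → Cl₂ + 2e⁻, so n(Cl₂) = 7.723 / 2 = 3.862 mol
V = 3.862 × 24.0 = 92.69 L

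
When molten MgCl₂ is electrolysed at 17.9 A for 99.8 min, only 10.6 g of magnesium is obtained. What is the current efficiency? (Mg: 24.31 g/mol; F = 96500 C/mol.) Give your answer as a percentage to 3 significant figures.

78.5%

Q = 17.9 × 5988 = 1.072×10^5 C
n(e⁻) = 1.072×10^5 / 96500 = 1.111 mol
Mg²⁺ + 2e⁻ → Mg, so theoretical n(Mg) = 0.5555 mol → 13.50 g
Efficiency = 10.6 / 13.50 = 0.7852 = 78.5%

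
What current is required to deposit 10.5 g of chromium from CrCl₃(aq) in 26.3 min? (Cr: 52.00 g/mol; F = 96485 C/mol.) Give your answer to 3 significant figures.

37.0 A

n(Cr) = 10.5 / 52.00 = 0.2019 mol
Cr³⁺ + 3e⁻ → Cr, so n(e⁻) = 3 × 0.2019 = 0.6057 mol
Q = 0.6057 × 96485 = 58440 C
I = Q / t = 58440 / 1578 s = 37.0 A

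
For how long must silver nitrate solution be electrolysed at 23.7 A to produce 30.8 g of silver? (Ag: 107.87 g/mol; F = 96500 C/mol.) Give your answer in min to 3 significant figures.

n(Ag) = 30.8 / 107.87 = 0.2855 mol
Ag⁺ + e⁻ → Ag, so n(e⁻) = 0.2855 mol
Q = 0.2855 × 96500 = 27550 C
t = Q / I = 27550 / 23.7 = 1162 s = 19.4 min

19.4 min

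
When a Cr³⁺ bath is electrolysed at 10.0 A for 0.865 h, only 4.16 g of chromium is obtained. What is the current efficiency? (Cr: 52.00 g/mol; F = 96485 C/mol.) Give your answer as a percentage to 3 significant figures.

Q = 10.0 × 3114 = 31140 C
n(e⁻) = 31140 / 96485 = 0.3227 mol
Cr³⁺ + 3e⁻ → Cr, so theoretical n(Cr) = 0.1076 mol → 5.595 g
Efficiency = 4.16 / 5.595 = 0.7435 = 74.4%

74.4%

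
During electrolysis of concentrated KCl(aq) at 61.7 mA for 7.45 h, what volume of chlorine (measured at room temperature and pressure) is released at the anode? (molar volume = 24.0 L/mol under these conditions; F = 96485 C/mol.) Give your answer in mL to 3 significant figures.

206 mL

Charge passed = 0.0617 × 26820 = 1655 C
Moles of electrons = 1655 / 96485 = 0.01715 mol
2Cl⁻ → Cl₂ + 2e⁻, so n(Cl₂) = 0.01715 / 2 = 0.008575 mol
V = 0.008575 × 24.0 = 0.2058 L
= 206 mL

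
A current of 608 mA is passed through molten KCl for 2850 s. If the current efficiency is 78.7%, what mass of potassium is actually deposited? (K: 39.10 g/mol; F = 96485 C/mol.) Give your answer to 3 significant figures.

0.553 g

Q = 0.608 × 2850 = 1733 C
n(e⁻) = 1733 / 96485 = 0.01796 mol
K⁺ + e⁻ → K, so theoretical m(K) = 0.01796 × 39.10 = 0.7022 g
Actual mass = 78.7% × 0.7022 = 0.553 g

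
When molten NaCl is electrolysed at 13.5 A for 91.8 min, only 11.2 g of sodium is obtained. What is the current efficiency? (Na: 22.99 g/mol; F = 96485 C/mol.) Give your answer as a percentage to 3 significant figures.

63.2%

Q = 13.5 × 5508 = 74360 C
n(e⁻) = 74360 / 96485 = 0.7707 mol
Na⁺ + e⁻ → Na, so theoretical n(Na) = 0.7707 mol → 17.72 g
Efficiency = 11.2 / 17.72 = 0.6321 = 63.2%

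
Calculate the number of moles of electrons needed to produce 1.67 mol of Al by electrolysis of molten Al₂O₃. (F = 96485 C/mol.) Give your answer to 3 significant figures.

5.01 mol

Al³⁺ + 3e⁻ → Al, so n(e⁻) = 3 × 1.67 = 5.010 mol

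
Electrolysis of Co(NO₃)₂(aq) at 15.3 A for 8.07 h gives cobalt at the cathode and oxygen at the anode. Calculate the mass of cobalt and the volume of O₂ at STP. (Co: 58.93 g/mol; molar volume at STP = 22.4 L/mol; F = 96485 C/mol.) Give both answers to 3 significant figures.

Q = 15.3 × 29052 = 4.445×10^5 C; n(e⁻) = 4.445×10^5 / 96485 = 4.607 mol
Cathode: Co²⁺ + 2e⁻ → Co → n(Co) = 4.607/2 = 2.304 mol → 136 g
Anode: 2H₂O → O₂ + 4H⁺ + 4e⁻ → n(O₂) = 4.607/4 = 1.152 mol → 25.8 L

136 g Co; 25.8 L O₂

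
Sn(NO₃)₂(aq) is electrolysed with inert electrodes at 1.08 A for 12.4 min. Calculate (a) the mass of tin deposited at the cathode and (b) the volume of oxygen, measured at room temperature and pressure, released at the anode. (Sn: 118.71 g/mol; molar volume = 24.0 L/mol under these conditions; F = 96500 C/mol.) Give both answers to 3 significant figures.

Q = 1.08 × 744 = 803.5 C; n(e⁻) = 803.5 / 96500 = 0.008326 mol
Cathode: Sn²⁺ + 2e⁻ → Sn → n(Sn) = 0.008326/2 = 0.004163 mol → 0.494 g
Anode: 2H₂O → O₂ + 4H⁺ + 4e⁻ → n(O₂) = 0.008326/4 = 0.002082 mol → 0.0500 L

0.494 g Sn; 0.0500 L O₂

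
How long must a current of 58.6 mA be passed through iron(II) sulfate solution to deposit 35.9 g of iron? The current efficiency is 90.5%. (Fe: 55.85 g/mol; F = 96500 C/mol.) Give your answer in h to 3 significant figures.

650 h

n(Fe) = 35.9 / 55.85 = 0.6428 mol
Fe²⁺ + 2e⁻ → Fe, so n(e⁻) = 2 × 0.6428 = 1.286 mol
Q = 1.286 × 96500 / 0.905 = 1.371×10^5 C
t = Q / I = 1.371×10^5 / 0.0586 = 2.340×10^6 s = 650 h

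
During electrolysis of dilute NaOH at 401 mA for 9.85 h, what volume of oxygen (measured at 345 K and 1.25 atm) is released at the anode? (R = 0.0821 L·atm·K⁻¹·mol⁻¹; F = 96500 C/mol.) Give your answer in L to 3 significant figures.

Charge passed = 0.401 × 35460 = 14220 C
n(e⁻) = Q/F = 14220/96500 = 0.1474 mol
2H₂O → O₂ + 4H⁺ + 4e⁻, so n(O₂) = 0.1474 / 4 = 0.03685 mol
V = nRT/P = 0.03685 × 0.0821 × 345 / 1.25 = 0.8350 L

0.835 L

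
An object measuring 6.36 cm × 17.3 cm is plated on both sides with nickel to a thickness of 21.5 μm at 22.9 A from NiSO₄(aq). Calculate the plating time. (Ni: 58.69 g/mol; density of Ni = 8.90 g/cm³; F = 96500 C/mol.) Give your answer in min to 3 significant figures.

10.1 min

Plated area = 2 × 6.36 × 17.3 = 220.1 cm²
Volume = 220.1 × 21.5×10⁻⁴ cm = 0.4732 cm³
m(Ni) = 0.4732 × 8.90 = 4.211 g
n(Ni) = 4.211 / 58.69 = 0.07175 mol; n(e⁻) = 2 × 0.07175 = 0.1435 mol
Q = 0.1435 × 96500 = 13850 C
t = 13850 / 22.9 = 604.8 s = 10.1 min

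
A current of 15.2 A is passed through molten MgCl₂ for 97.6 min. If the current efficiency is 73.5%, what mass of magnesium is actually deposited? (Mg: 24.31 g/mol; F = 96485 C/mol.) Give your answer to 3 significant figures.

8.24 g

Q = 15.2 × 5856 = 89010 C
n(e⁻) = 89010 / 96485 = 0.9225 mol
Mg²⁺ + 2e⁻ → Mg, so theoretical m(Mg) = 0.4613 × 24.31 = 11.21 g
Actual mass = 73.5% × 11.21 = 8.24 g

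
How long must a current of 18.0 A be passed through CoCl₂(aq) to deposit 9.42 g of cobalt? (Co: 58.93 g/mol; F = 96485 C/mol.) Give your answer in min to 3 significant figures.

n(Co) = 9.42 / 58.93 = 0.1599 mol
Co²⁺ + 2e⁻ → Co, so n(e⁻) = 2 × 0.1599 = 0.3198 mol
Q = 0.3198 × 96485 = 30860 C
t = Q / I = 30860 / 18.0 = 1714 s = 28.6 min

28.6 min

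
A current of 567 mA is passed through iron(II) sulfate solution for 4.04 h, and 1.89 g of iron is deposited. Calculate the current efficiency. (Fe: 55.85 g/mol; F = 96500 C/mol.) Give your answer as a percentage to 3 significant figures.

79.2%

Q = 0.567 × 14544 = 8246 C
n(e⁻) = 8246 / 96500 = 0.08545 mol
Fe²⁺ + 2e⁻ → Fe, so theoretical n(Fe) = 0.04273 mol → 2.386 g
Efficiency = 1.89 / 2.386 = 0.7921 = 79.2%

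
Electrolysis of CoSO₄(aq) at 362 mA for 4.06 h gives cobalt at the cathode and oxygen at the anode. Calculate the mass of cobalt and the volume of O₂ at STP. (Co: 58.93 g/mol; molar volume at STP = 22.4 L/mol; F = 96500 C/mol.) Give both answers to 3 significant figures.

Q = 0.362 × 14616 = 5291 C; n(e⁻) = 5291 / 96500 = 0.05483 mol
Cathode: Co²⁺ + 2e⁻ → Co → n(Co) = 0.05483/2 = 0.02742 mol → 1.62 g
Anode: 2H₂O → O₂ + 4H⁺ + 4e⁻ → n(O₂) = 0.05483/4 = 0.01371 mol → 0.307 L

1.62 g Co; 0.307 L O₂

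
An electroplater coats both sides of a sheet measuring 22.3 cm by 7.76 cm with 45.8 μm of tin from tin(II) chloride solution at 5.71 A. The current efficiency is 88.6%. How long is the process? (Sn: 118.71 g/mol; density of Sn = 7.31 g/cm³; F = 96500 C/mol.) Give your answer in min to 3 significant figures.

Plated area = 2 × 22.3 × 7.76 = 346.1 cm²
Volume = 346.1 × 45.8×10⁻⁴ cm = 1.585 cm³
m(Sn) = 1.585 × 7.31 = 11.59 g
n(Sn) = 11.59 / 118.71 = 0.09763 mol; n(e⁻) = 2 × 0.09763 = 0.1953 mol
Q = 0.1953 × 96500 / 0.886 = 21270 C
t = 21270 / 5.71 = 3725 s = 62.1 min

62.1 min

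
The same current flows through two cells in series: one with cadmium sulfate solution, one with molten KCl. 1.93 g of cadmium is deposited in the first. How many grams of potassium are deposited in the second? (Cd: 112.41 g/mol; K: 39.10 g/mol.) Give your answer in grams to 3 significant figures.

n(Cd) = 1.93 / 112.41 = 0.01717 mol
Cd²⁺ + 2e⁻ → Cd, so n(e⁻) = 2 × 0.01717 = 0.03434 mol
Since the cells are in series, n(e⁻) in the K cell is also 0.03434 mol.
K⁺ + e⁻ → K, so n(K) = 0.03434 mol
m(K) = 0.03434 × 39.10 = 1.34 g

1.34 g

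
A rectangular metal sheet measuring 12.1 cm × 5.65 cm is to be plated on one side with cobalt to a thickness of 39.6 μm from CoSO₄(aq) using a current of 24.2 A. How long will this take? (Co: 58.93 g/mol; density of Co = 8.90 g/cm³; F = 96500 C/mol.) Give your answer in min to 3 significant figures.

5.43 min

Plated area = 12.1 × 5.65 = 68.37 cm²
Volume = 68.37 × 39.6×10⁻⁴ cm = 0.2707 cm³
m(Co) = 0.2707 × 8.90 = 2.409 g
n(Co) = 2.409 / 58.93 = 0.04088 mol; n(e⁻) = 2 × 0.04088 = 0.08176 mol
Q = 0.08176 × 96500 = 7890 C
t = 7890 / 24.2 = 326.0 s = 5.43 min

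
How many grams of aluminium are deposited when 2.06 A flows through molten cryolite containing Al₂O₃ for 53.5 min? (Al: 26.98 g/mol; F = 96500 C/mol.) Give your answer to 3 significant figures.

0.616 g

Charge passed = 2.06 × 3210 = 6613 C
Moles of electrons = 6613 / 96500 = 0.06853 mol
Al³⁺ + 3e⁻ → Al, so n(Al) = 0.06853 / 3 = 0.02284 mol
m = 0.02284 × 26.98 = 0.616 g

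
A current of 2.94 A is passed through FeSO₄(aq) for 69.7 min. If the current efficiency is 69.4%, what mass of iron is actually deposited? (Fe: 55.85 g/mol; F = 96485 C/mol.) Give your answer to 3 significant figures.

Q = 2.94 × 4182 = 12300 C
n(e⁻) = 12300 / 96485 = 0.1275 mol
Fe²⁺ + 2e⁻ → Fe, so theoretical m(Fe) = 0.06375 × 55.85 = 3.560 g
Actual mass = 69.4% × 3.560 = 2.47 g

2.47 g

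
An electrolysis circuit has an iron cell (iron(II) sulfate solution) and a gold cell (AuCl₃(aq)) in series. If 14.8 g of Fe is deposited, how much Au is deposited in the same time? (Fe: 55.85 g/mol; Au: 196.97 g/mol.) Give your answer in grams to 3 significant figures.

n(Fe) = 14.8 / 55.85 = 0.2650 mol
Fe²⁺ + 2e⁻ → Fe, so n(e⁻) = 2 × 0.2650 = 0.5300 mol
The cells are in series, so the same charge (and hence the same n(e⁻) = 0.5300 mol) passes through both.
Au³⁺ + 3e⁻ → Au, so n(Au) = 0.5300 / 3 = 0.1767 mol
m(Au) = 0.1767 × 196.97 = 34.8 g

34.8 g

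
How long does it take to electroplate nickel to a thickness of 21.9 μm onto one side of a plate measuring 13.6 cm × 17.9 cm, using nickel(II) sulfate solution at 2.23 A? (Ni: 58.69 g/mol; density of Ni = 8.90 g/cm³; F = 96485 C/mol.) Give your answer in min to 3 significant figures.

117 min

Plated area = 13.6 × 17.9 = 243.4 cm²
Volume = 243.4 × 21.9×10⁻⁴ cm = 0.5330 cm³
m(Ni) = 0.5330 × 8.90 = 4.744 g
n(Ni) = 4.744 / 58.69 = 0.08083 mol; n(e⁻) = 2 × 0.08083 = 0.1617 mol
Q = 0.1617 × 96485 = 15600 C
t = 15600 / 2.23 = 6996 s = 117 min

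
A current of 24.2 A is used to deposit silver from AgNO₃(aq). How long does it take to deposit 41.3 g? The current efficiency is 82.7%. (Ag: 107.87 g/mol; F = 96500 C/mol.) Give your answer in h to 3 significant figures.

n(Ag) = 41.3 / 107.87 = 0.3829 mol
Ag⁺ + e⁻ → Ag, so n(e⁻) = 0.3829 mol
Q = 0.3829 × 96500 / 0.827 = 44680 C
t = Q / I = 44680 / 24.2 = 1846 s = 0.513 h

0.513 h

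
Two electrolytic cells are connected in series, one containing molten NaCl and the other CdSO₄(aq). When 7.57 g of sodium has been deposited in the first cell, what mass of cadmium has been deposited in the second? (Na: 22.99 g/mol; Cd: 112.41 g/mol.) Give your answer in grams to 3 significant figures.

n(Na) = 7.57 / 22.99 = 0.3293 mol
Na⁺ + e⁻ → Na, so n(e⁻) = 0.3293 mol
Same current for the same time ⇒ same n(e⁻) = 0.3293 mol in both cells.
Cd²⁺ + 2e⁻ → Cd, so n(Cd) = 0.3293 / 2 = 0.1647 mol
m(Cd) = 0.1647 × 112.41 = 18.5 g

18.5 g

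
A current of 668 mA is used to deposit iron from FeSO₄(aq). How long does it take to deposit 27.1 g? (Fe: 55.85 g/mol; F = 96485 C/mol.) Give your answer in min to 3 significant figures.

n(Fe) = 27.1 / 55.85 = 0.4852 mol
Fe²⁺ + 2e⁻ → Fe, so n(e⁻) = 2 × 0.4852 = 0.9704 mol
Q = 0.9704 × 96485 = 93630 C
t = Q / I = 93630 / 0.668 = 1.402×10^5 s = 2340 min

2340 min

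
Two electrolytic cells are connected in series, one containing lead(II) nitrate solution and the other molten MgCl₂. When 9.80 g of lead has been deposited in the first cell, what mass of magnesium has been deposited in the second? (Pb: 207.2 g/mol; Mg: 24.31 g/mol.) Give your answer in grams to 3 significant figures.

n(Pb) = 9.80 / 207.2 = 0.04730 mol
Pb²⁺ + 2e⁻ → Pb, so n(e⁻) = 2 × 0.04730 = 0.09460 mol
In series, the same 0.09460 mol of electrons flows through the second cell.
Mg²⁺ + 2e⁻ → Mg, so n(Mg) = 0.09460 / 2 = 0.04730 mol
m(Mg) = 0.04730 × 24.31 = 1.15 g

1.15 g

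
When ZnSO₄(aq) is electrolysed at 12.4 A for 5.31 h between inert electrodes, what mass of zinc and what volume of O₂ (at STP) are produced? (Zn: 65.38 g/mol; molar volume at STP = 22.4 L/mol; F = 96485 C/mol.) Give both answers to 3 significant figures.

Q = 12.4 × 19116 = 2.370×10^5 C; n(e⁻) = 2.370×10^5 / 96485 = 2.456 mol
Cathode: Zn²⁺ + 2e⁻ → Zn → n(Zn) = 2.456/2 = 1.228 mol → 80.3 g
Anode: 2H₂O → O₂ + 4H⁺ + 4e⁻ → n(O₂) = 2.456/4 = 0.6140 mol → 13.8 L

80.3 g Zn; 13.8 L O₂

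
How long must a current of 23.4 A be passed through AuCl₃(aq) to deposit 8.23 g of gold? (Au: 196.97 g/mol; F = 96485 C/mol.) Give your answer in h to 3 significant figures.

0.144 h

n(Au) = 8.23 / 196.97 = 0.04178 mol
Au³⁺ + 3e⁻ → Au, so n(e⁻) = 3 × 0.04178 = 0.1253 mol
Q = 0.1253 × 96485 = 12090 C
t = Q / I = 12090 / 23.4 = 516.7 s = 0.144 h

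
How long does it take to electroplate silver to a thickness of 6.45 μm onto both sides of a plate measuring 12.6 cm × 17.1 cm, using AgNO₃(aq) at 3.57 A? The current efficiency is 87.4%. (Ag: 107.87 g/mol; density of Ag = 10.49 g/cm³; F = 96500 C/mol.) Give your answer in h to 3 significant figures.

Plated area = 2 × 12.6 × 17.1 = 430.9 cm²
Volume = 430.9 × 6.45×10⁻⁴ cm = 0.2779 cm³
m(Ag) = 0.2779 × 10.49 = 2.915 g
n(Ag) = 2.915 / 107.87 = 0.02702 mol; n(e⁻) = 0.02702 mol
Q = 0.02702 × 96500 / 0.874 = 2983 C
t = 2983 / 3.57 = 835.6 s = 0.232 h

0.232 h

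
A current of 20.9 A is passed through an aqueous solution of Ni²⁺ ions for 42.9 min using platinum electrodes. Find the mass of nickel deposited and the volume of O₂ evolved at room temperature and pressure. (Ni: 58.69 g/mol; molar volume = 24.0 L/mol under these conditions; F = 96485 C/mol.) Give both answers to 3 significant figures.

Q = 20.9 × 2574 = 53800 C; n(e⁻) = 53800 / 96485 = 0.5576 mol
Cathode: Ni²⁺ + 2e⁻ → Ni → n(Ni) = 0.5576/2 = 0.2788 mol → 16.4 g
Anode: 2H₂O → O₂ + 4H⁺ + 4e⁻ → n(O₂) = 0.5576/4 = 0.1394 mol → 3.35 L

16.4 g Ni; 3.35 L O₂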